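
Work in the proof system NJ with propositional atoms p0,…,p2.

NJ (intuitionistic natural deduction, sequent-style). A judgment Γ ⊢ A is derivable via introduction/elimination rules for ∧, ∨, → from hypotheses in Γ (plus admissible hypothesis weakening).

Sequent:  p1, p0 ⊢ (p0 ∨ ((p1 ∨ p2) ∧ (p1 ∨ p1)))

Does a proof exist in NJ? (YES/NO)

Derivation trace:
[∨I₂] p1, p0 ⊢ (p0 ∨ ((p1 ∨ p2) ∧ (p1 ∨ p1)))
  [∧I] p1, p0 ⊢ ((p1 ∨ p2) ∧ (p1 ∨ p1))
    [∨I₁] p1, p0 ⊢ (p1 ∨ p2)
      [Wk] p1, p0 ⊢ p1
        [Ax] p1 ⊢ p1
    [∨I₁] p1 ⊢ (p1 ∨ p1)
      [Ax] p1 ⊢ p1

Result: YES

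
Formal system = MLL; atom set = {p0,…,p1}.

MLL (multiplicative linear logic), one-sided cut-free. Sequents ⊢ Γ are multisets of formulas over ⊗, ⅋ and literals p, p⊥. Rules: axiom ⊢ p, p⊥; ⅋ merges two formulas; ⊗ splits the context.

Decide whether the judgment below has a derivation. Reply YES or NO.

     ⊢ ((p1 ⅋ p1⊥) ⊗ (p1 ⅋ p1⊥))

Derivation trace:
[⊗]  ⊢ ((p1 ⅋ p1⊥) ⊗ (p1 ⅋ p1⊥))
  [⅋]  ⊢ (p1 ⅋ p1⊥)
    [Ax]  ⊢ p1, p1⊥
  [⅋]  ⊢ (p1 ⅋ p1⊥)
    [Ax]  ⊢ p1, p1⊥

Result: YES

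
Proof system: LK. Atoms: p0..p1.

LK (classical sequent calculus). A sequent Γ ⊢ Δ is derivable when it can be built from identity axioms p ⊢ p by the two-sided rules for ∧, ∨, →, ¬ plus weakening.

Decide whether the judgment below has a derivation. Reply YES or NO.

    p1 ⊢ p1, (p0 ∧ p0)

Derivation (root first):
[∧R] p1 ⊢ p1, (p0 ∧ p0)
  [WR] p1 ⊢ p1, p0
    [Ax] p1 ⊢ p1
  [WR] p1 ⊢ p1, p0
    [Ax] p1 ⊢ p1

Result: YES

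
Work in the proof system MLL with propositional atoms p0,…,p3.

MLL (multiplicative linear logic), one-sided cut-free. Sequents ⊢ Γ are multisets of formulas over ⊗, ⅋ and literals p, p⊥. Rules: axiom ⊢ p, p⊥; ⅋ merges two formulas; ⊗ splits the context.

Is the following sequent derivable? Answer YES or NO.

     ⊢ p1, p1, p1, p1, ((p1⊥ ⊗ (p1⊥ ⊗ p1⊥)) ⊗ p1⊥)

Proof tree:
[⊗]  ⊢ p1, p1, p1, p1, ((p1⊥ ⊗ (p1⊥ ⊗ p1⊥)) ⊗ p1⊥)
  [⊗]  ⊢ p1, p1, p1, (p1⊥ ⊗ (p1⊥ ⊗ p1⊥))
    [Ax]  ⊢ p1, p1⊥
    [⊗]  ⊢ p1, p1, (p1⊥ ⊗ p1⊥)
      [Ax]  ⊢ p1, p1⊥
      [Ax]  ⊢ p1, p1⊥
  [Ax]  ⊢ p1, p1⊥

Result: YES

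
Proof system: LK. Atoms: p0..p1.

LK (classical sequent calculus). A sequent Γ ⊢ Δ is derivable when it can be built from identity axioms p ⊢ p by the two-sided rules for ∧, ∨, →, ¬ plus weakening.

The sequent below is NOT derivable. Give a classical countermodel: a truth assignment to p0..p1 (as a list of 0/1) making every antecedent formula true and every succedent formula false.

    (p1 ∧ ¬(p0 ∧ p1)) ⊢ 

Enumerate valuations to refute Γ ⊢ Δ:
  v=00: Γ:[(p1 ∧ ¬(p0 ∧ p1))=F] Δ:[] refutes=False
  v=01: Γ:[(p1 ∧ ¬(p0 ∧ p1))=T] Δ:[] refutes=True  ← countermodel

Result: [0, 1]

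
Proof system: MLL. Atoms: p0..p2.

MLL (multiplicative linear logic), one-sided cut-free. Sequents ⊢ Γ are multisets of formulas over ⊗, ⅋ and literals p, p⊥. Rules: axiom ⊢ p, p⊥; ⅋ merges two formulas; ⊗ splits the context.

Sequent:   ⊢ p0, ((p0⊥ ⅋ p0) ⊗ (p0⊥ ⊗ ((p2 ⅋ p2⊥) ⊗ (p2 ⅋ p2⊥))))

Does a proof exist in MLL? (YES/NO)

Derivation trace:
[⊗]  ⊢ p0, ((p0⊥ ⅋ p0) ⊗ (p0⊥ ⊗ ((p2 ⅋ p2⊥) ⊗ (p2 ⅋ p2⊥))))
  [⅋]  ⊢ (p0⊥ ⅋ p0)
    [Ax]  ⊢ p0, p0⊥
  [⊗]  ⊢ p0, (p0⊥ ⊗ ((p2 ⅋ p2⊥) ⊗ (p2 ⅋ p2⊥)))
    [Ax]  ⊢ p0, p0⊥
    [⊗]  ⊢ ((p2 ⅋ p2⊥) ⊗ (p2 ⅋ p2⊥))
      [⅋]  ⊢ (p2 ⅋ p2⊥)
        [Ax]  ⊢ p2, p2⊥
      [⅋]  ⊢ (p2 ⅋ p2⊥)
        [Ax]  ⊢ p2, p2⊥

Result: YES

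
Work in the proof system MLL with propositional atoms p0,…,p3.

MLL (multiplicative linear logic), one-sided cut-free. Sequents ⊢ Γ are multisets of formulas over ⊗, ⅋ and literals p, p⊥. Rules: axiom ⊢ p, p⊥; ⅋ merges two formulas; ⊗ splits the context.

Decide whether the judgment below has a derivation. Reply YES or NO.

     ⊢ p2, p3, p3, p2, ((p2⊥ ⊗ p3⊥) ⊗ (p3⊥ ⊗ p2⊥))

Derivation trace:
[⊗]  ⊢ p2, p3, p3, p2, ((p2⊥ ⊗ p3⊥) ⊗ (p3⊥ ⊗ p2⊥))
  [⊗]  ⊢ p2, p3, (p2⊥ ⊗ p3⊥)
    [Ax]  ⊢ p2, p2⊥
    [Ax]  ⊢ p3, p3⊥
  [⊗]  ⊢ p3, p2, (p3⊥ ⊗ p2⊥)
    [Ax]  ⊢ p3, p3⊥
    [Ax]  ⊢ p2, p2⊥

Result: YES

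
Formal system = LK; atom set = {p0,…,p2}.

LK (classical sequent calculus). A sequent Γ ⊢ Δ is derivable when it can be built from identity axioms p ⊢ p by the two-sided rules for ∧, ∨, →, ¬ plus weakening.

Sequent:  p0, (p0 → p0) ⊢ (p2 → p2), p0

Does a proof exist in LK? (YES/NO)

Proof tree:
[→L] p0, (p0 → p0) ⊢ (p2 → p2), p0
  [WR] p0 ⊢ (p2 → p2), p0
    [WL] p0 ⊢ (p2 → p2)
      [→R]  ⊢ (p2 → p2)
        [Ax] p2 ⊢ p2
  [WR] p0 ⊢ (p2 → p2), p0
    [WL] p0 ⊢ (p2 → p2)
      [→R]  ⊢ (p2 → p2)
        [Ax] p2 ⊢ p2

Result: YES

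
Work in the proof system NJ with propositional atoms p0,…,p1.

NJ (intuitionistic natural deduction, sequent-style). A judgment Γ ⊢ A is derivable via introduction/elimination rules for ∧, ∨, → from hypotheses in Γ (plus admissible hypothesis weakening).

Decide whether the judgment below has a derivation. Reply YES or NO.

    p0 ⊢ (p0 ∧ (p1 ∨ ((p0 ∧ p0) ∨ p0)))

Derivation (root first):
[∧I] p0 ⊢ (p0 ∧ (p1 ∨ ((p0 ∧ p0) ∨ p0)))
  [Ax] p0 ⊢ p0
  [∨I₂] p0 ⊢ (p1 ∨ ((p0 ∧ p0) ∨ p0))
    [∨I₁] p0 ⊢ ((p0 ∧ p0) ∨ p0)
      [∧I] p0 ⊢ (p0 ∧ p0)
        [Ax] p0 ⊢ p0
        [Ax] p0 ⊢ p0

Result: YES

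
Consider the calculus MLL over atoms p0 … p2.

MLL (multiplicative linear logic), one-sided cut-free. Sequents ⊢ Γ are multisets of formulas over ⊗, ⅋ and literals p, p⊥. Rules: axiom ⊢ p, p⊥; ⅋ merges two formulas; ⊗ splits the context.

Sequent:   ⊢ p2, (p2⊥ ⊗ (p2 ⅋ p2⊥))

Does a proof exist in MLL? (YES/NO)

Derivation trace:
[⊗]  ⊢ p2, (p2⊥ ⊗ (p2 ⅋ p2⊥))
  [Ax]  ⊢ p2, p2⊥
  [⅋]  ⊢ (p2 ⅋ p2⊥)
    [Ax]  ⊢ p2, p2⊥

Result: YES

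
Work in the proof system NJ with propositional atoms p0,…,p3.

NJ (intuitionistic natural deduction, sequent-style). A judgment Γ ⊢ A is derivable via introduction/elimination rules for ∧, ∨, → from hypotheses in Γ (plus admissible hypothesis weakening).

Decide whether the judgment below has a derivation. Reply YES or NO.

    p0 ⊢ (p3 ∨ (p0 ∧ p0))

Proof tree:
[∨I₂] p0 ⊢ (p3 ∨ (p0 ∧ p0))
  [∧I] p0 ⊢ (p0 ∧ p0)
    [Ax] p0 ⊢ p0
    [Ax] p0 ⊢ p0

Result: YES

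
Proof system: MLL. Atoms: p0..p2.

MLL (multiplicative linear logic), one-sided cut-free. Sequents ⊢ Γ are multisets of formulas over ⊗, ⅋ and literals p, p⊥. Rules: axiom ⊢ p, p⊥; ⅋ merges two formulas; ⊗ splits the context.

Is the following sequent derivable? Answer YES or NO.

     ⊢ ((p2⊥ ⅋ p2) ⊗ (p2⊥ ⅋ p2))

Derivation (root first):
[⊗]  ⊢ ((p2⊥ ⅋ p2) ⊗ (p2⊥ ⅋ p2))
  [⅋]  ⊢ (p2⊥ ⅋ p2)
    [Ax]  ⊢ p2, p2⊥
  [⅋]  ⊢ (p2⊥ ⅋ p2)
    [Ax]  ⊢ p2, p2⊥

Result: YES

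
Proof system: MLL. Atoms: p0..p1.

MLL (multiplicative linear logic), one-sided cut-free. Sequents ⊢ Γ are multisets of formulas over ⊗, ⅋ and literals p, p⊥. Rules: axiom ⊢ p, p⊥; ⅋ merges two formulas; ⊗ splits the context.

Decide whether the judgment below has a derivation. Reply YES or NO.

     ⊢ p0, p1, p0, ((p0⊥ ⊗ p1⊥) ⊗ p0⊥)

Derivation trace:
[⊗]  ⊢ p0, p1, p0, ((p0⊥ ⊗ p1⊥) ⊗ p0⊥)
  [⊗]  ⊢ p0, p1, (p0⊥ ⊗ p1⊥)
    [Ax]  ⊢ p0, p0⊥
    [Ax]  ⊢ p1, p1⊥
  [Ax]  ⊢ p0, p0⊥

Result: YES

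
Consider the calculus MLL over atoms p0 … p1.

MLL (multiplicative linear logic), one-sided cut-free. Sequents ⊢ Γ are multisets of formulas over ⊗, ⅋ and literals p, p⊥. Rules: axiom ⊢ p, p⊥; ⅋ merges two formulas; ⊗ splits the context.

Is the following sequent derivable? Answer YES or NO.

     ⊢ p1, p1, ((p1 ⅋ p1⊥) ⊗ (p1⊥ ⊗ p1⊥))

Derivation (root first):
[⊗]  ⊢ p1, p1, ((p1 ⅋ p1⊥) ⊗ (p1⊥ ⊗ p1⊥))
  [⅋]  ⊢ (p1 ⅋ p1⊥)
    [Ax]  ⊢ p1, p1⊥
  [⊗]  ⊢ p1, p1, (p1⊥ ⊗ p1⊥)
    [Ax]  ⊢ p1, p1⊥
    [Ax]  ⊢ p1, p1⊥

Result: YES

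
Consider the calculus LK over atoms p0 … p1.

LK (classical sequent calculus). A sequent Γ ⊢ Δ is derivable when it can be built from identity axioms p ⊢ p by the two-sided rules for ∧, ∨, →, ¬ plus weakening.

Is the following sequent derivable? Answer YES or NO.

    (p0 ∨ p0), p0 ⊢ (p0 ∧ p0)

Derivation (root first):
[∧R] (p0 ∨ p0), p0 ⊢ (p0 ∧ p0)
  [Ax] p0 ⊢ p0
  [∨L] (p0 ∨ p0) ⊢ p0
    [Ax] p0 ⊢ p0
    [Ax] p0 ⊢ p0

Result: YES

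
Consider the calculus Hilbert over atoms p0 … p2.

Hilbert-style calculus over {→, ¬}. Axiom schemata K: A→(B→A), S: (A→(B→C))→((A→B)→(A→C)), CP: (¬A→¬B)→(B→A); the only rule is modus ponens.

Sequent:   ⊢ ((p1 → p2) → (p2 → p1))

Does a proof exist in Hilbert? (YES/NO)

Search for a countermodel by truth-table:
  v=000: Γ:[] Δ:[((p1 → p2) → (p2 → p1))=T] refutes=False
  v=001: Γ:[] Δ:[((p1 → p2) → (p2 → p1))=F] refutes=True  ← countermodel

Result: NO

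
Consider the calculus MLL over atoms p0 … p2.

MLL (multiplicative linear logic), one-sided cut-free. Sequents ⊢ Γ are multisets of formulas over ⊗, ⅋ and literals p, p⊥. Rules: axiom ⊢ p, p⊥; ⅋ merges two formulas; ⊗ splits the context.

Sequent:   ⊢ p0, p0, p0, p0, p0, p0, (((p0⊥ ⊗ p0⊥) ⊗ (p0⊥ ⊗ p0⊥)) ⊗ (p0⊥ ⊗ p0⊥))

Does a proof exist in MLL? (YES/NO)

Derivation (root first):
[⊗]  ⊢ p0, p0, p0, p0, p0, p0, (((p0⊥ ⊗ p0⊥) ⊗ (p0⊥ ⊗ p0⊥)) ⊗ (p0⊥ ⊗ p0⊥))
  [⊗]  ⊢ p0, p0, p0, p0, ((p0⊥ ⊗ p0⊥) ⊗ (p0⊥ ⊗ p0⊥))
    [⊗]  ⊢ p0, p0, (p0⊥ ⊗ p0⊥)
      [Ax]  ⊢ p0, p0⊥
      [Ax]  ⊢ p0, p0⊥
    [⊗]  ⊢ p0, p0, (p0⊥ ⊗ p0⊥)
      [Ax]  ⊢ p0, p0⊥
      [Ax]  ⊢ p0, p0⊥
  [⊗]  ⊢ p0, p0, (p0⊥ ⊗ p0⊥)
    [Ax]  ⊢ p0, p0⊥
    [Ax]  ⊢ p0, p0⊥

Result: YES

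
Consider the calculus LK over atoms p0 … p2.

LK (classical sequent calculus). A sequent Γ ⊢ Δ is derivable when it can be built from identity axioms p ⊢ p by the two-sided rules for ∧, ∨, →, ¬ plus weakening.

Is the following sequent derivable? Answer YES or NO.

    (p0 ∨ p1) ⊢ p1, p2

Enumerate valuations to refute Γ ⊢ Δ:
  v=000: Γ:[(p0 ∨ p1)=F] Δ:[p1=F, p2=F] refutes=False
  v=001: Γ:[(p0 ∨ p1)=F] Δ:[p1=F, p2=T] refutes=False
  v=010: Γ:[(p0 ∨ p1)=T] Δ:[p1=T, p2=F] refutes=False
  v=011: Γ:[(p0 ∨ p1)=T] Δ:[p1=T, p2=T] refutes=False
  v=100: Γ:[(p0 ∨ p1)=T] Δ:[p1=F, p2=F] refutes=True  ← countermodel

Result: NO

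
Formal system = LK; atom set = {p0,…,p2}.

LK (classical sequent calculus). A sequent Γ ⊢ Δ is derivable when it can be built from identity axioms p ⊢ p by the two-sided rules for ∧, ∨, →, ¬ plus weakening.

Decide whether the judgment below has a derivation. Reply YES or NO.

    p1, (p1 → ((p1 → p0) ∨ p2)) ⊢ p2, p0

Derivation (root first):
[→L] p1, (p1 → ((p1 → p0) ∨ p2)) ⊢ p2, p0
  [Ax] p1 ⊢ p1
  [∨L] p1, ((p1 → p0) ∨ p2) ⊢ p2, p0
    [→L] p1, (p1 → p0) ⊢ p0
      [Ax] p1 ⊢ p1
      [Ax] p0 ⊢ p0
    [Ax] p2 ⊢ p2

Result: YES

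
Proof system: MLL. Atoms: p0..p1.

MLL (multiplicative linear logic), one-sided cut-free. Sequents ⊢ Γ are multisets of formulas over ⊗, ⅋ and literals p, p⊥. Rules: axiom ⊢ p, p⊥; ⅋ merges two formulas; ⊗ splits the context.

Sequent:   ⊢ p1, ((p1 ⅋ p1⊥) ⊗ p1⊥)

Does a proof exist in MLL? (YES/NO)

Proof tree:
[⊗]  ⊢ p1, ((p1 ⅋ p1⊥) ⊗ p1⊥)
  [⅋]  ⊢ (p1 ⅋ p1⊥)
    [Ax]  ⊢ p1, p1⊥
  [Ax]  ⊢ p1, p1⊥

Result: YES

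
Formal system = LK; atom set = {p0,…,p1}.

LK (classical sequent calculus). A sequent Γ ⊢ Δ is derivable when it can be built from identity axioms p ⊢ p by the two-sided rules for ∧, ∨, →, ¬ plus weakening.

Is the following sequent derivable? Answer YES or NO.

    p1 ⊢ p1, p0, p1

Proof tree:
[WR] p1 ⊢ p1, p0, p1
  [WR] p1 ⊢ p1, p0
    [Ax] p1 ⊢ p1

Result: YES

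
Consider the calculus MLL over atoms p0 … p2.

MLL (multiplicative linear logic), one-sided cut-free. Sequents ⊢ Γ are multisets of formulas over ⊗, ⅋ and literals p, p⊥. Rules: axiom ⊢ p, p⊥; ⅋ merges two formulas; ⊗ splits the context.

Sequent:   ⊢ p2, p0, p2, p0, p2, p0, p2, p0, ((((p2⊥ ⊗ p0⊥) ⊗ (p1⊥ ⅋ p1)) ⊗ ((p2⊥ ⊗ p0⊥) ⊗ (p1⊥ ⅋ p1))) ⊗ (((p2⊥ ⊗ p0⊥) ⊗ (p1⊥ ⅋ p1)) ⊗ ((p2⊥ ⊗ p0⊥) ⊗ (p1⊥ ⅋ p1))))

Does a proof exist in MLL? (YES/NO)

Derivation trace:
[⊗]  ⊢ p2, p0, p2, p0, p2, p0, p2, p0, ((((p2⊥ ⊗ p0⊥) ⊗ (p1⊥ ⅋ p1)) ⊗ ((p2⊥ ⊗ p0⊥) ⊗ (p1⊥ ⅋ p1))) ⊗ (((p2⊥ ⊗ p0⊥) ⊗ (p1⊥ ⅋ p1)) ⊗ ((p2⊥ ⊗ p0⊥) ⊗ (p1⊥ ⅋ p1))))
  [⊗]  ⊢ p2, p0, p2, p0, (((p2⊥ ⊗ p0⊥) ⊗ (p1⊥ ⅋ p1)) ⊗ ((p2⊥ ⊗ p0⊥) ⊗ (p1⊥ ⅋ p1)))
    [⊗]  ⊢ p2, p0, ((p2⊥ ⊗ p0⊥) ⊗ (p1⊥ ⅋ p1))
      [⊗]  ⊢ p2, p0, (p2⊥ ⊗ p0⊥)
        [Ax]  ⊢ p2, p2⊥
        [Ax]  ⊢ p0, p0⊥
      [⅋]  ⊢ (p1⊥ ⅋ p1)
        [Ax]  ⊢ p1, p1⊥
    [⊗]  ⊢ p2, p0, ((p2⊥ ⊗ p0⊥) ⊗ (p1⊥ ⅋ p1))
      [⊗]  ⊢ p2, p0, (p2⊥ ⊗ p0⊥)
        [Ax]  ⊢ p2, p2⊥
        [Ax]  ⊢ p0, p0⊥
      [⅋]  ⊢ (p1⊥ ⅋ p1)
        [Ax]  ⊢ p1, p1⊥
  [⊗]  ⊢ p2, p0, p2, p0, (((p2⊥ ⊗ p0⊥) ⊗ (p1⊥ ⅋ p1)) ⊗ ((p2⊥ ⊗ p0⊥) ⊗ (p1⊥ ⅋ p1)))
    [⊗]  ⊢ p2, p0, ((p2⊥ ⊗ p0⊥) ⊗ (p1⊥ ⅋ p1))
      [⊗]  ⊢ p2, p0, (p2⊥ ⊗ p0⊥)
        [Ax]  ⊢ p2, p2⊥
        [Ax]  ⊢ p0, p0⊥
      [⅋]  ⊢ (p1⊥ ⅋ p1)
        [Ax]  ⊢ p1, p1⊥
    [⊗]  ⊢ p2, p0, ((p2⊥ ⊗ p0⊥) ⊗ (p1⊥ ⅋ p1))
      [⊗]  ⊢ p2, p0, (p2⊥ ⊗ p0⊥)
        [Ax]  ⊢ p2, p2⊥
        [Ax]  ⊢ p0, p0⊥
      [⅋]  ⊢ (p1⊥ ⅋ p1)
        [Ax]  ⊢ p1, p1⊥

Result: YES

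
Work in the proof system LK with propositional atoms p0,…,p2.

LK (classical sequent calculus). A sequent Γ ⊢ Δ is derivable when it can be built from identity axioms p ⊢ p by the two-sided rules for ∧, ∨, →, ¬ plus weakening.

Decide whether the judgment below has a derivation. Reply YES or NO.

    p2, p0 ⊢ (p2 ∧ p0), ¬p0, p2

Derivation trace:
[WL] p2, p0 ⊢ (p2 ∧ p0), ¬p0, p2
  [WR] p2 ⊢ (p2 ∧ p0), ¬p0, p2
    [¬R] p2 ⊢ (p2 ∧ p0), ¬p0
      [∧R] p2, p0 ⊢ (p2 ∧ p0)
        [Ax] p2 ⊢ p2
        [Ax] p0 ⊢ p0

Result: YES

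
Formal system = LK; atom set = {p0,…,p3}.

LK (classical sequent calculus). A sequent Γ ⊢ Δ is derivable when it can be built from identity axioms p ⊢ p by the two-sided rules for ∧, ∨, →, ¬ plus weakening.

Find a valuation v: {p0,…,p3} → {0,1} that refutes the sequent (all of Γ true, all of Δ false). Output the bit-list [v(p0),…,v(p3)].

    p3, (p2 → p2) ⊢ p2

Truth-table refutation:
  v=0000: Γ:[p3=F, (p2 → p2)=T] Δ:[p2=F] refutes=False
  v=0001: Γ:[p3=T, (p2 → p2)=T] Δ:[p2=F] refutes=True  ← countermodel

Result: [0, 0, 0, 1]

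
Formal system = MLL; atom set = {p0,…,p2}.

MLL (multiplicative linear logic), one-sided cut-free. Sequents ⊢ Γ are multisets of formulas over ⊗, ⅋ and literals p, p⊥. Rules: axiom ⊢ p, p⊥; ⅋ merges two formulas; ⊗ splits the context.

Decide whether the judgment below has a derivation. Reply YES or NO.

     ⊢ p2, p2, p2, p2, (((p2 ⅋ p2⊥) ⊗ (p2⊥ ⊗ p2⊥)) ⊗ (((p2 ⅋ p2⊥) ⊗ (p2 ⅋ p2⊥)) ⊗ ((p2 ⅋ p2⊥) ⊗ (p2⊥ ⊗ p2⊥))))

Derivation (root first):
[⊗]  ⊢ p2, p2, p2, p2, (((p2 ⅋ p2⊥) ⊗ (p2⊥ ⊗ p2⊥)) ⊗ (((p2 ⅋ p2⊥) ⊗ (p2 ⅋ p2⊥)) ⊗ ((p2 ⅋ p2⊥) ⊗ (p2⊥ ⊗ p2⊥))))
  [⊗]  ⊢ p2, p2, ((p2 ⅋ p2⊥) ⊗ (p2⊥ ⊗ p2⊥))
    [⅋]  ⊢ (p2 ⅋ p2⊥)
      [Ax]  ⊢ p2, p2⊥
    [⊗]  ⊢ p2, p2, (p2⊥ ⊗ p2⊥)
      [Ax]  ⊢ p2, p2⊥
      [Ax]  ⊢ p2, p2⊥
  [⊗]  ⊢ p2, p2, (((p2 ⅋ p2⊥) ⊗ (p2 ⅋ p2⊥)) ⊗ ((p2 ⅋ p2⊥) ⊗ (p2⊥ ⊗ p2⊥)))
    [⊗]  ⊢ ((p2 ⅋ p2⊥) ⊗ (p2 ⅋ p2⊥))
      [⅋]  ⊢ (p2 ⅋ p2⊥)
        [Ax]  ⊢ p2, p2⊥
      [⅋]  ⊢ (p2 ⅋ p2⊥)
        [Ax]  ⊢ p2, p2⊥
    [⊗]  ⊢ p2, p2, ((p2 ⅋ p2⊥) ⊗ (p2⊥ ⊗ p2⊥))
      [⅋]  ⊢ (p2 ⅋ p2⊥)
        [Ax]  ⊢ p2, p2⊥
      [⊗]  ⊢ p2, p2, (p2⊥ ⊗ p2⊥)
        [Ax]  ⊢ p2, p2⊥
        [Ax]  ⊢ p2, p2⊥

Result: YES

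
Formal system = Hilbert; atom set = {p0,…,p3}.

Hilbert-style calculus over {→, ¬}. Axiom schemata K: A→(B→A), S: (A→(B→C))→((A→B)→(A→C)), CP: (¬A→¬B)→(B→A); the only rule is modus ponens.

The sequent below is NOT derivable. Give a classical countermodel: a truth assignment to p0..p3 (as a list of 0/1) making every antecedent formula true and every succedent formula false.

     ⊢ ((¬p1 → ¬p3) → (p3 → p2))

Search for a countermodel by truth-table:
  v=0000: Γ:[] Δ:[((¬p1 → ¬p3) → (p3 → p2))=T] refutes=False
  v=0001: Γ:[] Δ:[((¬p1 → ¬p3) → (p3 → p2))=T] refutes=False
  v=0010: Γ:[] Δ:[((¬p1 → ¬p3) → (p3 → p2))=T] refutes=False
  v=0011: Γ:[] Δ:[((¬p1 → ¬p3) → (p3 → p2))=T] refutes=False
  v=0100: Γ:[] Δ:[((¬p1 → ¬p3) → (p3 → p2))=T] refutes=False
  v=0101: Γ:[] Δ:[((¬p1 → ¬p3) → (p3 → p2))=F] refutes=True  ← countermodel

Result: [0, 1, 0, 1]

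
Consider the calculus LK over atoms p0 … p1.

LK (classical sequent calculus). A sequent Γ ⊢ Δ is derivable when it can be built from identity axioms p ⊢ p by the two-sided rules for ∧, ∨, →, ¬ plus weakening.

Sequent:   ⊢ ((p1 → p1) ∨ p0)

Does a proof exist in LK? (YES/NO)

Derivation (root first):
[∨R]  ⊢ ((p1 → p1) ∨ p0)
  [WR]  ⊢ (p1 → p1), p0
    [→R]  ⊢ (p1 → p1)
      [Ax] p1 ⊢ p1

Result: YES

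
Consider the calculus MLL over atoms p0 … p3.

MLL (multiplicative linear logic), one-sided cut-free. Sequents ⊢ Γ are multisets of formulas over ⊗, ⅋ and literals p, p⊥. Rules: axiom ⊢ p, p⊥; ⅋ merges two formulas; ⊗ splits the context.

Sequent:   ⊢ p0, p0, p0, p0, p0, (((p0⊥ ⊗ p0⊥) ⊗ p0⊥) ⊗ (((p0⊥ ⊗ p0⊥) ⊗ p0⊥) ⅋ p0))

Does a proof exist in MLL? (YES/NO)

Derivation trace:
[⊗]  ⊢ p0, p0, p0, p0, p0, (((p0⊥ ⊗ p0⊥) ⊗ p0⊥) ⊗ (((p0⊥ ⊗ p0⊥) ⊗ p0⊥) ⅋ p0))
  [⊗]  ⊢ p0, p0, p0, ((p0⊥ ⊗ p0⊥) ⊗ p0⊥)
    [⊗]  ⊢ p0, p0, (p0⊥ ⊗ p0⊥)
      [Ax]  ⊢ p0, p0⊥
      [Ax]  ⊢ p0, p0⊥
    [Ax]  ⊢ p0, p0⊥
  [⅋]  ⊢ p0, p0, (((p0⊥ ⊗ p0⊥) ⊗ p0⊥) ⅋ p0)
    [⊗]  ⊢ p0, p0, p0, ((p0⊥ ⊗ p0⊥) ⊗ p0⊥)
      [⊗]  ⊢ p0, p0, (p0⊥ ⊗ p0⊥)
        [Ax]  ⊢ p0, p0⊥
        [Ax]  ⊢ p0, p0⊥
      [Ax]  ⊢ p0, p0⊥

Result: YES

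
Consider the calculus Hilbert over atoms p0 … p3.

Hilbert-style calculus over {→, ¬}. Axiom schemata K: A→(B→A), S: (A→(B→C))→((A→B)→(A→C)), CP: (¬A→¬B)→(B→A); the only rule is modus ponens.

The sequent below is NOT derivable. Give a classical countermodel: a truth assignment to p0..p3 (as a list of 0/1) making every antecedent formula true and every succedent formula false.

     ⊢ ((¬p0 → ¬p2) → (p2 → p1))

Enumerate valuations to refute Γ ⊢ Δ:
  v=0000: Γ:[] Δ:[((¬p0 → ¬p2) → (p2 → p1))=T] refutes=False
  v=0001: Γ:[] Δ:[((¬p0 → ¬p2) → (p2 → p1))=T] refutes=False
  v=0010: Γ:[] Δ:[((¬p0 → ¬p2) → (p2 → p1))=T] refutes=False
  v=0011: Γ:[] Δ:[((¬p0 → ¬p2) → (p2 → p1))=T] refutes=False
  v=0100: Γ:[] Δ:[((¬p0 → ¬p2) → (p2 → p1))=T] refutes=False
  v=0101: Γ:[] Δ:[((¬p0 → ¬p2) → (p2 → p1))=T] refutes=False
  v=0110: Γ:[] Δ:[((¬p0 → ¬p2) → (p2 → p1))=T] refutes=False
  v=0111: Γ:[] Δ:[((¬p0 → ¬p2) → (p2 → p1))=T] refutes=False
  v=1000: Γ:[] Δ:[((¬p0 → ¬p2) → (p2 → p1))=T] refutes=False
  v=1001: Γ:[] Δ:[((¬p0 → ¬p2) → (p2 → p1))=T] refutes=False
  v=1010: Γ:[] Δ:[((¬p0 → ¬p2) → (p2 → p1))=F] refutes=True  ← countermodel

Result: [1, 0, 1, 0]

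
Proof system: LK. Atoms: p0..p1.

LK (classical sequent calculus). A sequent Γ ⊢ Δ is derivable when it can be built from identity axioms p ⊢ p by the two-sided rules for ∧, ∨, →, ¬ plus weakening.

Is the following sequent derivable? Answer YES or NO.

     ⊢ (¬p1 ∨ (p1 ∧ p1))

Proof tree:
[∨R]  ⊢ (¬p1 ∨ (p1 ∧ p1))
  [¬R]  ⊢ (p1 ∧ p1), ¬p1
    [∧R] p1 ⊢ (p1 ∧ p1)
      [Ax] p1 ⊢ p1
      [Ax] p1 ⊢ p1

Result: YES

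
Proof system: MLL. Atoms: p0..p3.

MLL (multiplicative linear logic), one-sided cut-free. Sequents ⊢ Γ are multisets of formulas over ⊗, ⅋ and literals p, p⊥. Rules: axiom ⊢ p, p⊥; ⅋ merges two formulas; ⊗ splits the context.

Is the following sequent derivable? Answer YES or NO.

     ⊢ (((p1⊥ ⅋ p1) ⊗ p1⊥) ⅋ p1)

Derivation (root first):
[⅋]  ⊢ (((p1⊥ ⅋ p1) ⊗ p1⊥) ⅋ p1)
  [⊗]  ⊢ p1, ((p1⊥ ⅋ p1) ⊗ p1⊥)
    [⅋]  ⊢ (p1⊥ ⅋ p1)
      [Ax]  ⊢ p1, p1⊥
    [Ax]  ⊢ p1, p1⊥

Result: YES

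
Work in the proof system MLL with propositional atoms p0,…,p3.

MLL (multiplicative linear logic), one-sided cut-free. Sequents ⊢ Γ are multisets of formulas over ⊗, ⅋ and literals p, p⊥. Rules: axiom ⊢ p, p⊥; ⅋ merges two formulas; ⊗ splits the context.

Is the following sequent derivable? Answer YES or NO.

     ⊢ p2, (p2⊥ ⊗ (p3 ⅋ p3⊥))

Derivation trace:
[⊗]  ⊢ p2, (p2⊥ ⊗ (p3 ⅋ p3⊥))
  [Ax]  ⊢ p2, p2⊥
  [⅋]  ⊢ (p3 ⅋ p3⊥)
    [Ax]  ⊢ p3, p3⊥

Result: YES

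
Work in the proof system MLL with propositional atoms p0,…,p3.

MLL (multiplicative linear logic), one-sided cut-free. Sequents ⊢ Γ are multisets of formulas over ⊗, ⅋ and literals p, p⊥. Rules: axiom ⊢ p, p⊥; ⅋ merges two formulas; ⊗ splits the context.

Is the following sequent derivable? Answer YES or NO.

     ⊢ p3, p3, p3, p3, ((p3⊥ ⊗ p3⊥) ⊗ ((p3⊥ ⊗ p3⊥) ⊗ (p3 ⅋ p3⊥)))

Proof tree:
[⊗]  ⊢ p3, p3, p3, p3, ((p3⊥ ⊗ p3⊥) ⊗ ((p3⊥ ⊗ p3⊥) ⊗ (p3 ⅋ p3⊥)))
  [⊗]  ⊢ p3, p3, (p3⊥ ⊗ p3⊥)
    [Ax]  ⊢ p3, p3⊥
    [Ax]  ⊢ p3, p3⊥
  [⊗]  ⊢ p3, p3, ((p3⊥ ⊗ p3⊥) ⊗ (p3 ⅋ p3⊥))
    [⊗]  ⊢ p3, p3, (p3⊥ ⊗ p3⊥)
      [Ax]  ⊢ p3, p3⊥
      [Ax]  ⊢ p3, p3⊥
    [⅋]  ⊢ (p3 ⅋ p3⊥)
      [Ax]  ⊢ p3, p3⊥

Result: YES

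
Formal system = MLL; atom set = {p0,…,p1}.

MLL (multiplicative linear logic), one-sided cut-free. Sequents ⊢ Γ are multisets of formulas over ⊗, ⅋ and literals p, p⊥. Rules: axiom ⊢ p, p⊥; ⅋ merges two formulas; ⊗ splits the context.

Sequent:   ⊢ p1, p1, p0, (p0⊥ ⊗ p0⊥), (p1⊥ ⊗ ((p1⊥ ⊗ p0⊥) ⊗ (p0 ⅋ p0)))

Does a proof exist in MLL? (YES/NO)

Derivation (root first):
[⊗]  ⊢ p1, p1, p0, (p0⊥ ⊗ p0⊥), (p1⊥ ⊗ ((p1⊥ ⊗ p0⊥) ⊗ (p0 ⅋ p0)))
  [Ax]  ⊢ p1, p1⊥
  [⊗]  ⊢ p1, p0, (p0⊥ ⊗ p0⊥), ((p1⊥ ⊗ p0⊥) ⊗ (p0 ⅋ p0))
    [⊗]  ⊢ p1, p0, (p1⊥ ⊗ p0⊥)
      [Ax]  ⊢ p1, p1⊥
      [Ax]  ⊢ p0, p0⊥
    [⅋]  ⊢ (p0⊥ ⊗ p0⊥), (p0 ⅋ p0)
      [⊗]  ⊢ p0, p0, (p0⊥ ⊗ p0⊥)
        [Ax]  ⊢ p0, p0⊥
        [Ax]  ⊢ p0, p0⊥

Result: YES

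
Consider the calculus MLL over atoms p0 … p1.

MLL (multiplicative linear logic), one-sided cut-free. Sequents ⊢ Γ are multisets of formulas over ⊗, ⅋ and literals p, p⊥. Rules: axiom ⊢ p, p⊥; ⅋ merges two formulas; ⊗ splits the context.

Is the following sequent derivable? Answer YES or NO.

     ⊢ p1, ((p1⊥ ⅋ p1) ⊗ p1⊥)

Derivation (root first):
[⊗]  ⊢ p1, ((p1⊥ ⅋ p1) ⊗ p1⊥)
  [⅋]  ⊢ (p1⊥ ⅋ p1)
    [Ax]  ⊢ p1, p1⊥
  [Ax]  ⊢ p1, p1⊥

Result: YES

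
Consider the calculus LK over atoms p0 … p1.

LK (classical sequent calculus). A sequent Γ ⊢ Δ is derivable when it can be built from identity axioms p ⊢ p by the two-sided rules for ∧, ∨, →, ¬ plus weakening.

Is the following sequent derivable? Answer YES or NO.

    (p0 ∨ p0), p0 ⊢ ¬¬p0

Derivation trace:
[WL] (p0 ∨ p0), p0 ⊢ ¬¬p0
  [¬R] (p0 ∨ p0) ⊢ ¬¬p0
    [¬L] (p0 ∨ p0), ¬p0 ⊢ 
      [∨L] (p0 ∨ p0) ⊢ p0
        [Ax] p0 ⊢ p0
        [Ax] p0 ⊢ p0

Result: YES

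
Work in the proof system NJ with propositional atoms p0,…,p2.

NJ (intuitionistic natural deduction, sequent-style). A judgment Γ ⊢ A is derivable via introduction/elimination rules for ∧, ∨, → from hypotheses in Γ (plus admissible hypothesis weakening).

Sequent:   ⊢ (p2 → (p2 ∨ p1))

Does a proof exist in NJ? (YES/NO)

Derivation trace:
[→I]  ⊢ (p2 → (p2 ∨ p1))
  [∨I₁] p2 ⊢ (p2 ∨ p1)
    [Ax] p2 ⊢ p2

Result: YES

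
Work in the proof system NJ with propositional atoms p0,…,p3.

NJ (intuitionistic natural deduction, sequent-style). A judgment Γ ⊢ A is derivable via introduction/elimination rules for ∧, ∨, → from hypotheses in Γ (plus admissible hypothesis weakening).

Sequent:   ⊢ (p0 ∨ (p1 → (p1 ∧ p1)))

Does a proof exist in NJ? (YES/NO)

Derivation trace:
[∨I₂]  ⊢ (p0 ∨ (p1 → (p1 ∧ p1)))
  [→I]  ⊢ (p1 → (p1 ∧ p1))
    [∧I] p1 ⊢ (p1 ∧ p1)
      [Ax] p1 ⊢ p1
      [Ax] p1 ⊢ p1

Result: YES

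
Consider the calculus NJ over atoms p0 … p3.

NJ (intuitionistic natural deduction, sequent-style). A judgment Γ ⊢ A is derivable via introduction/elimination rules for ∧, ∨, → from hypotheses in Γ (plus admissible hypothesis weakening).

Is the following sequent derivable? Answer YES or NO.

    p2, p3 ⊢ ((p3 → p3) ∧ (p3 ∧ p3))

Derivation (root first):
[∧I] p2, p3 ⊢ ((p3 → p3) ∧ (p3 ∧ p3))
  [→I] p2 ⊢ (p3 → p3)
    [Wk] p3, p2 ⊢ p3
      [Ax] p3 ⊢ p3
  [∧I] p3 ⊢ (p3 ∧ p3)
    [Ax] p3 ⊢ p3
    [Ax] p3 ⊢ p3

Result: YES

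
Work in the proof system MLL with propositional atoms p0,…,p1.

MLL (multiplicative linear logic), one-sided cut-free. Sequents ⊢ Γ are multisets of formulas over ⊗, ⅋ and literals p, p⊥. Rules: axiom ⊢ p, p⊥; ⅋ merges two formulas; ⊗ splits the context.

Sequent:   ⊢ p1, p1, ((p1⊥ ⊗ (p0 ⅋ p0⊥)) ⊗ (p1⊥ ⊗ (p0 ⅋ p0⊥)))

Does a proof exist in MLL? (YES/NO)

Proof tree:
[⊗]  ⊢ p1, p1, ((p1⊥ ⊗ (p0 ⅋ p0⊥)) ⊗ (p1⊥ ⊗ (p0 ⅋ p0⊥)))
  [⊗]  ⊢ p1, (p1⊥ ⊗ (p0 ⅋ p0⊥))
    [Ax]  ⊢ p1, p1⊥
    [⅋]  ⊢ (p0 ⅋ p0⊥)
      [Ax]  ⊢ p0, p0⊥
  [⊗]  ⊢ p1, (p1⊥ ⊗ (p0 ⅋ p0⊥))
    [Ax]  ⊢ p1, p1⊥
    [⅋]  ⊢ (p0 ⅋ p0⊥)
      [Ax]  ⊢ p0, p0⊥

Result: YES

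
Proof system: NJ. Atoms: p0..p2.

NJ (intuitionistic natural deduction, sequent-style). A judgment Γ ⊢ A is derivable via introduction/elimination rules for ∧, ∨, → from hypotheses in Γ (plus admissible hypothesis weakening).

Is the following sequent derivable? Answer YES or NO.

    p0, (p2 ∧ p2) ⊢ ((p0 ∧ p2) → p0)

Derivation trace:
[Wk] p0, (p2 ∧ p2) ⊢ ((p0 ∧ p2) → p0)
  [→I] p0 ⊢ ((p0 ∧ p2) → p0)
    [Wk] p0, (p0 ∧ p2) ⊢ p0
      [Ax] p0 ⊢ p0

Result: YES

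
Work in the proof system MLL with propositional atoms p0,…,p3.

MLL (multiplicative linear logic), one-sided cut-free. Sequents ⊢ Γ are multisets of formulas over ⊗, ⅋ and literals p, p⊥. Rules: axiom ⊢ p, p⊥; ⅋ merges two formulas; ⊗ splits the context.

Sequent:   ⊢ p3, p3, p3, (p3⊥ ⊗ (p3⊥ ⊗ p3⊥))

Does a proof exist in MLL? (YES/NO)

Derivation trace:
[⊗]  ⊢ p3, p3, p3, (p3⊥ ⊗ (p3⊥ ⊗ p3⊥))
  [Ax]  ⊢ p3, p3⊥
  [⊗]  ⊢ p3, p3, (p3⊥ ⊗ p3⊥)
    [Ax]  ⊢ p3, p3⊥
    [Ax]  ⊢ p3, p3⊥

Result: YES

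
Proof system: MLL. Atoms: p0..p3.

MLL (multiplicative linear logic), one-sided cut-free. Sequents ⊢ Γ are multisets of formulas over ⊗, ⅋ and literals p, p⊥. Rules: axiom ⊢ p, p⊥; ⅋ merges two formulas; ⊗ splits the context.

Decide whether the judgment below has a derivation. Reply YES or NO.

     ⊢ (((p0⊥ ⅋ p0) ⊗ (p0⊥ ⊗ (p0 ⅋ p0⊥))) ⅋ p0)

Derivation trace:
[⅋]  ⊢ (((p0⊥ ⅋ p0) ⊗ (p0⊥ ⊗ (p0 ⅋ p0⊥))) ⅋ p0)
  [⊗]  ⊢ p0, ((p0⊥ ⅋ p0) ⊗ (p0⊥ ⊗ (p0 ⅋ p0⊥)))
    [⅋]  ⊢ (p0⊥ ⅋ p0)
      [Ax]  ⊢ p0, p0⊥
    [⊗]  ⊢ p0, (p0⊥ ⊗ (p0 ⅋ p0⊥))
      [Ax]  ⊢ p0, p0⊥
      [⅋]  ⊢ (p0 ⅋ p0⊥)
        [Ax]  ⊢ p0, p0⊥

Result: YES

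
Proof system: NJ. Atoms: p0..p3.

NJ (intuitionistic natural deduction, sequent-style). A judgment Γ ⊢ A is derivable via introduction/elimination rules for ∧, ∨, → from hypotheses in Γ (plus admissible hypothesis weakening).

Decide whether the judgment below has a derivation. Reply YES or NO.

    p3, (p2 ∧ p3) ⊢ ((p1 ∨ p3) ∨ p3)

Derivation (root first):
[Wk] p3, (p2 ∧ p3) ⊢ ((p1 ∨ p3) ∨ p3)
  [∨I₁] p3 ⊢ ((p1 ∨ p3) ∨ p3)
    [∨I₂] p3 ⊢ (p1 ∨ p3)
      [Ax] p3 ⊢ p3

Result: YES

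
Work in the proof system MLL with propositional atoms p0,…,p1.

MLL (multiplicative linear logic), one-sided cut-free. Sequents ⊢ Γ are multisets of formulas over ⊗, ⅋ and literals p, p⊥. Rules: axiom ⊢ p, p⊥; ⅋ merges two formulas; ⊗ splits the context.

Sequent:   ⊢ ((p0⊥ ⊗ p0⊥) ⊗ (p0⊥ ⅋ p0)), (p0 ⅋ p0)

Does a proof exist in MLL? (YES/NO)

Derivation (root first):
[⅋]  ⊢ ((p0⊥ ⊗ p0⊥) ⊗ (p0⊥ ⅋ p0)), (p0 ⅋ p0)
  [⊗]  ⊢ p0, p0, ((p0⊥ ⊗ p0⊥) ⊗ (p0⊥ ⅋ p0))
    [⊗]  ⊢ p0, p0, (p0⊥ ⊗ p0⊥)
      [Ax]  ⊢ p0, p0⊥
      [Ax]  ⊢ p0, p0⊥
    [⅋]  ⊢ (p0⊥ ⅋ p0)
      [Ax]  ⊢ p0, p0⊥

Result: YES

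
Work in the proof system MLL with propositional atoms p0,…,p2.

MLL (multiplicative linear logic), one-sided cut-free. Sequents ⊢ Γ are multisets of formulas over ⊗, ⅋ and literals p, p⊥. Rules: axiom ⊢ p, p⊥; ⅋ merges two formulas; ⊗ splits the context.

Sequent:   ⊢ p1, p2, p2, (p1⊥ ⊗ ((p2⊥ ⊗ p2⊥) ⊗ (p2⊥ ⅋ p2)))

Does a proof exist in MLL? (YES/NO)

Proof tree:
[⊗]  ⊢ p1, p2, p2, (p1⊥ ⊗ ((p2⊥ ⊗ p2⊥) ⊗ (p2⊥ ⅋ p2)))
  [Ax]  ⊢ p1, p1⊥
  [⊗]  ⊢ p2, p2, ((p2⊥ ⊗ p2⊥) ⊗ (p2⊥ ⅋ p2))
    [⊗]  ⊢ p2, p2, (p2⊥ ⊗ p2⊥)
      [Ax]  ⊢ p2, p2⊥
      [Ax]  ⊢ p2, p2⊥
    [⅋]  ⊢ (p2⊥ ⅋ p2)
      [Ax]  ⊢ p2, p2⊥

Result: YES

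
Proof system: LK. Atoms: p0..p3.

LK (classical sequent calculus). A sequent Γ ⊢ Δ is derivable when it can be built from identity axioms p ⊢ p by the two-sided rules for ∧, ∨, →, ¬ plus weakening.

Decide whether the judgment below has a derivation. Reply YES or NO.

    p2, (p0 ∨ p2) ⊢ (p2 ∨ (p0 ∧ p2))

Proof tree:
[∨R] p2, (p0 ∨ p2) ⊢ (p2 ∨ (p0 ∧ p2))
  [∧R] p2, (p0 ∨ p2) ⊢ p2, (p0 ∧ p2)
    [∨L] (p0 ∨ p2) ⊢ p2, p0
      [Ax] p0 ⊢ p0
      [Ax] p2 ⊢ p2
    [Ax] p2 ⊢ p2

Result: YES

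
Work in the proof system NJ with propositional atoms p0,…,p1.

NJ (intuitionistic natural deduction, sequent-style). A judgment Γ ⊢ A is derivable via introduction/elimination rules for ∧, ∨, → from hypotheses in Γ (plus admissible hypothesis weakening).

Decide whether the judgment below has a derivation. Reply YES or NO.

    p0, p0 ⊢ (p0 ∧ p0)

Proof tree:
[Wk] p0, p0 ⊢ (p0 ∧ p0)
  [∧I] p0 ⊢ (p0 ∧ p0)
    [Ax] p0 ⊢ p0
    [Ax] p0 ⊢ p0

Result: YES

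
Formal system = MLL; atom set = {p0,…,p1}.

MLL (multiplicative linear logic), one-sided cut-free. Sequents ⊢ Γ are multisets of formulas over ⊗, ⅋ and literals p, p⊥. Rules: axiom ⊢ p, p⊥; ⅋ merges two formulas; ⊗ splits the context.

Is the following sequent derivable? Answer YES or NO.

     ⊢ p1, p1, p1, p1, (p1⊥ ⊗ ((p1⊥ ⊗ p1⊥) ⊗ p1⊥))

Derivation (root first):
[⊗]  ⊢ p1, p1, p1, p1, (p1⊥ ⊗ ((p1⊥ ⊗ p1⊥) ⊗ p1⊥))
  [Ax]  ⊢ p1, p1⊥
  [⊗]  ⊢ p1, p1, p1, ((p1⊥ ⊗ p1⊥) ⊗ p1⊥)
    [⊗]  ⊢ p1, p1, (p1⊥ ⊗ p1⊥)
      [Ax]  ⊢ p1, p1⊥
      [Ax]  ⊢ p1, p1⊥
    [Ax]  ⊢ p1, p1⊥

Result: YES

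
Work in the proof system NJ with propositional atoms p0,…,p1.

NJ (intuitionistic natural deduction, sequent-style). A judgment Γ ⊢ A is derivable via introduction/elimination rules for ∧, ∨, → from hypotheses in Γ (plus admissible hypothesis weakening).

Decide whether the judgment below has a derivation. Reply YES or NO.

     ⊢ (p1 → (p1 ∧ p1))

Derivation trace:
[→I]  ⊢ (p1 → (p1 ∧ p1))
  [∧I] p1 ⊢ (p1 ∧ p1)
    [Ax] p1 ⊢ p1
    [Ax] p1 ⊢ p1

Result: YES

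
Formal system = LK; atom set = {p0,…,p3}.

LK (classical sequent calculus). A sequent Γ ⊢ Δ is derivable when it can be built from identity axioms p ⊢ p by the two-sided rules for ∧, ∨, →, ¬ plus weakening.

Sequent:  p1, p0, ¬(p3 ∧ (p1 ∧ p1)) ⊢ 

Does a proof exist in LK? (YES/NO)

Search for a countermodel by truth-table:
  v=0000: Γ:[p1=F, p0=F, ¬(p3 ∧ (p1 ∧ p1))=T] Δ:[] refutes=False
  v=0001: Γ:[p1=F, p0=F, ¬(p3 ∧ (p1 ∧ p1))=T] Δ:[] refutes=False
  v=0010: Γ:[p1=F, p0=F, ¬(p3 ∧ (p1 ∧ p1))=T] Δ:[] refutes=False
  v=0011: Γ:[p1=F, p0=F, ¬(p3 ∧ (p1 ∧ p1))=T] Δ:[] refutes=False
  v=0100: Γ:[p1=T, p0=F, ¬(p3 ∧ (p1 ∧ p1))=T] Δ:[] refutes=False
  v=0101: Γ:[p1=T, p0=F, ¬(p3 ∧ (p1 ∧ p1))=F] Δ:[] refutes=False
  v=0110: Γ:[p1=T, p0=F, ¬(p3 ∧ (p1 ∧ p1))=T] Δ:[] refutes=False
  v=0111: Γ:[p1=T, p0=F, ¬(p3 ∧ (p1 ∧ p1))=F] Δ:[] refutes=False
  v=1000: Γ:[p1=F, p0=T, ¬(p3 ∧ (p1 ∧ p1))=T] Δ:[] refutes=False
  v=1001: Γ:[p1=F, p0=T, ¬(p3 ∧ (p1 ∧ p1))=T] Δ:[] refutes=False
  v=1010: Γ:[p1=F, p0=T, ¬(p3 ∧ (p1 ∧ p1))=T] Δ:[] refutes=False
  v=1011: Γ:[p1=F, p0=T, ¬(p3 ∧ (p1 ∧ p1))=T] Δ:[] refutes=False
  v=1100: Γ:[p1=T, p0=T, ¬(p3 ∧ (p1 ∧ p1))=T] Δ:[] refutes=True  ← countermodel

Result: NO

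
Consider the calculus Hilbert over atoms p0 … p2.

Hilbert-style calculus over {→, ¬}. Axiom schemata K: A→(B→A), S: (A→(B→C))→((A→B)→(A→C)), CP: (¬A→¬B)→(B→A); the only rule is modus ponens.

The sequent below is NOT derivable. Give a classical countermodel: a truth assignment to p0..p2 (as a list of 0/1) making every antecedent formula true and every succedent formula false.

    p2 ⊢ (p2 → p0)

Enumerate valuations to refute Γ ⊢ Δ:
  v=000: Γ:[p2=F] Δ:[(p2 → p0)=T] refutes=False
  v=001: Γ:[p2=T] Δ:[(p2 → p0)=F] refutes=True  ← countermodel

Result: [0, 0, 1]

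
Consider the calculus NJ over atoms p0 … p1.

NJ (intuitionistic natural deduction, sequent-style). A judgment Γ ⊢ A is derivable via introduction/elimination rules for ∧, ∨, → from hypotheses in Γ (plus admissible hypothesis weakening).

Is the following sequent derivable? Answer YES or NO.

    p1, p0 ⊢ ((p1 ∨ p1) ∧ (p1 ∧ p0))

Proof tree:
[∧I] p1, p0 ⊢ ((p1 ∨ p1) ∧ (p1 ∧ p0))
  [∨I₁] p1 ⊢ (p1 ∨ p1)
    [Ax] p1 ⊢ p1
  [∧I] p1, p0 ⊢ (p1 ∧ p0)
    [Ax] p1 ⊢ p1
    [Wk] p0, p1 ⊢ p0
      [Ax] p0 ⊢ p0

Result: YES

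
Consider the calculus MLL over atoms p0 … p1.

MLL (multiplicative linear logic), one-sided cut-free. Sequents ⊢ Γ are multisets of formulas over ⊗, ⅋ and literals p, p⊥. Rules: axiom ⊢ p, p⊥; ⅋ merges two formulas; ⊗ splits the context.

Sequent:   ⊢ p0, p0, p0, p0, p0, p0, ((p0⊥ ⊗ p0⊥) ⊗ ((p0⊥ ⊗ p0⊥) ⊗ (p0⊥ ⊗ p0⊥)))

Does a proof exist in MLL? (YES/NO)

Proof tree:
[⊗]  ⊢ p0, p0, p0, p0, p0, p0, ((p0⊥ ⊗ p0⊥) ⊗ ((p0⊥ ⊗ p0⊥) ⊗ (p0⊥ ⊗ p0⊥)))
  [⊗]  ⊢ p0, p0, (p0⊥ ⊗ p0⊥)
    [Ax]  ⊢ p0, p0⊥
    [Ax]  ⊢ p0, p0⊥
  [⊗]  ⊢ p0, p0, p0, p0, ((p0⊥ ⊗ p0⊥) ⊗ (p0⊥ ⊗ p0⊥))
    [⊗]  ⊢ p0, p0, (p0⊥ ⊗ p0⊥)
      [Ax]  ⊢ p0, p0⊥
      [Ax]  ⊢ p0, p0⊥
    [⊗]  ⊢ p0, p0, (p0⊥ ⊗ p0⊥)
      [Ax]  ⊢ p0, p0⊥
      [Ax]  ⊢ p0, p0⊥

Result: YES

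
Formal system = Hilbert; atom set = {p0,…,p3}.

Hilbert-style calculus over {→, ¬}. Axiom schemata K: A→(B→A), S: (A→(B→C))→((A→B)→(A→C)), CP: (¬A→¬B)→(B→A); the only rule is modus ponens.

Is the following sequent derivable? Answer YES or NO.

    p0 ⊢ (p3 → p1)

Enumerate valuations to refute Γ ⊢ Δ:
  v=0000: Γ:[p0=F] Δ:[(p3 → p1)=T] refutes=False
  v=0001: Γ:[p0=F] Δ:[(p3 → p1)=F] refutes=False
  v=0010: Γ:[p0=F] Δ:[(p3 → p1)=T] refutes=False
  v=0011: Γ:[p0=F] Δ:[(p3 → p1)=F] refutes=False
  v=0100: Γ:[p0=F] Δ:[(p3 → p1)=T] refutes=False
  v=0101: Γ:[p0=F] Δ:[(p3 → p1)=T] refutes=False
  v=0110: Γ:[p0=F] Δ:[(p3 → p1)=T] refutes=False
  v=0111: Γ:[p0=F] Δ:[(p3 → p1)=T] refutes=False
  v=1000: Γ:[p0=T] Δ:[(p3 → p1)=T] refutes=False
  v=1001: Γ:[p0=T] Δ:[(p3 → p1)=F] refutes=True  ← countermodel

Result: NO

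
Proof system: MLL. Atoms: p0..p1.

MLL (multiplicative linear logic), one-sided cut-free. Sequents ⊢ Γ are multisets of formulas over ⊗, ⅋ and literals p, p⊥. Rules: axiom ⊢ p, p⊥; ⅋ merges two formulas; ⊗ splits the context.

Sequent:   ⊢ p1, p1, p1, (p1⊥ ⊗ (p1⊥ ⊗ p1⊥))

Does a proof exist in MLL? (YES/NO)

Proof tree:
[⊗]  ⊢ p1, p1, p1, (p1⊥ ⊗ (p1⊥ ⊗ p1⊥))
  [Ax]  ⊢ p1, p1⊥
  [⊗]  ⊢ p1, p1, (p1⊥ ⊗ p1⊥)
    [Ax]  ⊢ p1, p1⊥
    [Ax]  ⊢ p1, p1⊥

Result: YES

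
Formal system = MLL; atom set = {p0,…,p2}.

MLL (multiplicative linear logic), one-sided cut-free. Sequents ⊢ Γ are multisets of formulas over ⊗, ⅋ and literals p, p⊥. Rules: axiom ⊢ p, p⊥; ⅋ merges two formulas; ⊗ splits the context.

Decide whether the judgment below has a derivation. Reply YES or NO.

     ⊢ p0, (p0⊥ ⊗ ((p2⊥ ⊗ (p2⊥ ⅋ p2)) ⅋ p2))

Derivation (root first):
[⊗]  ⊢ p0, (p0⊥ ⊗ ((p2⊥ ⊗ (p2⊥ ⅋ p2)) ⅋ p2))
  [Ax]  ⊢ p0, p0⊥
  [⅋]  ⊢ ((p2⊥ ⊗ (p2⊥ ⅋ p2)) ⅋ p2)
    [⊗]  ⊢ p2, (p2⊥ ⊗ (p2⊥ ⅋ p2))
      [Ax]  ⊢ p2, p2⊥
      [⅋]  ⊢ (p2⊥ ⅋ p2)
        [Ax]  ⊢ p2, p2⊥

Result: YES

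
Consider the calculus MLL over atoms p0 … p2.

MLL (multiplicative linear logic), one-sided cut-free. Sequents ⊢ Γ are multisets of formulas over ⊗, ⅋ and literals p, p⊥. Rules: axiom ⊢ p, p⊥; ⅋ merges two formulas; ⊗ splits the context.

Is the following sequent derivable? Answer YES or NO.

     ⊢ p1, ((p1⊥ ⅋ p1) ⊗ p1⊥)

Proof tree:
[⊗]  ⊢ p1, ((p1⊥ ⅋ p1) ⊗ p1⊥)
  [⅋]  ⊢ (p1⊥ ⅋ p1)
    [Ax]  ⊢ p1, p1⊥
  [Ax]  ⊢ p1, p1⊥

Result: YES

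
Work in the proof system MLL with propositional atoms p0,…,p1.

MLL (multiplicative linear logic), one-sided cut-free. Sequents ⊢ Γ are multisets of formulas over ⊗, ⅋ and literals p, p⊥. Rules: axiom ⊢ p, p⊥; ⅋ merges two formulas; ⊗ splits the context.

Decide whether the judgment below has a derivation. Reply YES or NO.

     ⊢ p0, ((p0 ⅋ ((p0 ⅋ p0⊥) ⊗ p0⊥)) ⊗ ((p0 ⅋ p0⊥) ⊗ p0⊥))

Derivation trace:
[⊗]  ⊢ p0, ((p0 ⅋ ((p0 ⅋ p0⊥) ⊗ p0⊥)) ⊗ ((p0 ⅋ p0⊥) ⊗ p0⊥))
  [⅋]  ⊢ (p0 ⅋ ((p0 ⅋ p0⊥) ⊗ p0⊥))
    [⊗]  ⊢ p0, ((p0 ⅋ p0⊥) ⊗ p0⊥)
      [⅋]  ⊢ (p0 ⅋ p0⊥)
        [Ax]  ⊢ p0, p0⊥
      [Ax]  ⊢ p0, p0⊥
  [⊗]  ⊢ p0, ((p0 ⅋ p0⊥) ⊗ p0⊥)
    [⅋]  ⊢ (p0 ⅋ p0⊥)
      [Ax]  ⊢ p0, p0⊥
    [Ax]  ⊢ p0, p0⊥

Result: YES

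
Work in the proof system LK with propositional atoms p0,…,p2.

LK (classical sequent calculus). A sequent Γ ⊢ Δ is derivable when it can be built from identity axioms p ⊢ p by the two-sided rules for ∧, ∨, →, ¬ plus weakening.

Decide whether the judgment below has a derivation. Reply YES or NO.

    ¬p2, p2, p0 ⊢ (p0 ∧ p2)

Derivation trace:
[∧R] ¬p2, p2, p0 ⊢ (p0 ∧ p2)
  [Ax] p0 ⊢ p0
  [WR] p2, ¬p2 ⊢ p2
    [¬L] p2, ¬p2 ⊢ 
      [Ax] p2 ⊢ p2

Result: YES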